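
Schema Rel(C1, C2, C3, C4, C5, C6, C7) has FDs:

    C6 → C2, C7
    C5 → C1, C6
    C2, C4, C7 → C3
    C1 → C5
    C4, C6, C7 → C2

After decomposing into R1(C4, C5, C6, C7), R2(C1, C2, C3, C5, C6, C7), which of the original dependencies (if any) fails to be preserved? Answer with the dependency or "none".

Check C2, C4, C7 → C3: no single fragment contains all of {C2, C3, C4, C7}, and the restricted closure of {C2, C4, C7} across the fragments never reaches {C3}.
C6 → C2, C7 is preserved.
C5 → C1, C6 is preserved.
C1 → C5 is preserved.
C4, C6, C7 → C2 is preserved.

C2, C4, C7 → C3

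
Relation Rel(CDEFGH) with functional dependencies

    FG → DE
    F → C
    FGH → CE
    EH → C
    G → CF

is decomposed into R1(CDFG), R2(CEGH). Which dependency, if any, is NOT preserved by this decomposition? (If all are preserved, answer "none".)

FG → DE: restricted closure across fragments reaches DE.
F → C lies within R1.
FGH → CE: restricted closure across fragments reaches CE.
EH → C lies within R2.
G → CF lies within R1.
Every dependency is enforceable on the fragments, so the decomposition is dependency-preserving.

none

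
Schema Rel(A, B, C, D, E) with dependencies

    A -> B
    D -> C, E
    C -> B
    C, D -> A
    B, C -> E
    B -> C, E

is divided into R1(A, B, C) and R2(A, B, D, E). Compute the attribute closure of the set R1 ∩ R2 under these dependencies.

R1 ∩ R2 = {A, B}.
B → C, E applies, adding C, E
Closure: {A, B, C, E}.

A, B, C, E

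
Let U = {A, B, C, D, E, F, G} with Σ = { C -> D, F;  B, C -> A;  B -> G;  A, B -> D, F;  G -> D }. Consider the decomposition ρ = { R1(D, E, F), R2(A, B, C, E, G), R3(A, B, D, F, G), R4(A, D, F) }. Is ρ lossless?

Yes

Chase test. Columns are A, B, C, D, E, F, G; row i has aⱼ where attribute j ∈ Ri, else bᵢⱼ.
Initial tableau (one row per fragment):
  row 1: b11 b12 b13 a4 a5 a6 b17
  row 2: a1 a2 a3 b24 a5 b26 a7
  row 3: a1 a2 b33 a4 b35 a6 a7
  row 4: a1 b42 b43 a4 b45 a6 b47
Rows 2 and 3 agree on A, B; apply A, B→D, F and equate their D, F entries.
Row 2 is now all distinguished symbols — the join is lossless.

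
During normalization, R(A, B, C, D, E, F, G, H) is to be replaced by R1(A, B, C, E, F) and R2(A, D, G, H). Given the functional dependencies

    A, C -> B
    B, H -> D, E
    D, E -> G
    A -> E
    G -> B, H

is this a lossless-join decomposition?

No

Common attributes: R1 ∩ R2 = {A}.
Closure of {A}: A → E applies, adding E. So (A)⁺ = {A, E}.
The closure contains neither all of R1 = {A, B, C, E, F} nor all of R2 = {A, D, G, H}, so the common attributes are not a superkey of either fragment. The join is lossy.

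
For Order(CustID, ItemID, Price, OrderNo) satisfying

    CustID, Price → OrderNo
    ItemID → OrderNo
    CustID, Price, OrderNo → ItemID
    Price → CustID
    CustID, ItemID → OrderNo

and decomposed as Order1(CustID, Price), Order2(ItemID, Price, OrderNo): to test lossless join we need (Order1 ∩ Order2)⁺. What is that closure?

CustID, ItemID, Price, OrderNo

Order1 ∩ Order2 = {Price}.
Price → CustID applies, adding CustID
CustID, Price → OrderNo applies, adding OrderNo
CustID, Price, OrderNo → ItemID applies, adding ItemID
Closure: {CustID, ItemID, Price, OrderNo}.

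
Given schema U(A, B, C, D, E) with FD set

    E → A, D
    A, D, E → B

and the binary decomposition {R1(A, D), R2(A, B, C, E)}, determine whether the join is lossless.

No

Common attributes: R1 ∩ R2 = {A}.
No dependency enlarges {A}, so (A)⁺ = {A}.
The closure contains neither all of R1 = {A, D} nor all of R2 = {A, B, C, E}, so the common attributes are not a superkey of either fragment. The join is lossy.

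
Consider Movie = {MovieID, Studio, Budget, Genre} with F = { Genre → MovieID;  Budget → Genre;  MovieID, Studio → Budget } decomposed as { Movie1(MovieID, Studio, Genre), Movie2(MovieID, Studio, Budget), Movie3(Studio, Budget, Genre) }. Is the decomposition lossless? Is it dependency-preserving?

lossless and dependency-preserving

Lossless test (chase): Rows 1 and 3 agree on Genre; apply Genre→MovieID and equate their MovieID entries. Rows 2 and 3 agree on Budget; apply Budget→Genre and equate their Genre entries. Rows 1 and 2 agree on MovieID, Studio; apply MovieID, Studio→Budget and equate their Budget entries. Row 1 is now all distinguished symbols — the join is lossless.
Dependency preservation: every FD's attributes lie within a single fragment, so each can be enforced locally — preserved.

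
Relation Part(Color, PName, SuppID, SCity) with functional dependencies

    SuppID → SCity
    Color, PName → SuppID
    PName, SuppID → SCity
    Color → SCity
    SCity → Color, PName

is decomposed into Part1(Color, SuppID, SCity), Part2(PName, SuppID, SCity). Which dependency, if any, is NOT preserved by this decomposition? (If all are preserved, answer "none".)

none

SuppID → SCity lies within Part1.
Color, PName → SuppID: restricted closure across fragments reaches SuppID.
PName, SuppID → SCity lies within Part2.
Color → SCity lies within Part1.
SCity → Color, PName: restricted closure across fragments reaches Color, PName.
Every dependency is enforceable on the fragments, so the decomposition is dependency-preserving.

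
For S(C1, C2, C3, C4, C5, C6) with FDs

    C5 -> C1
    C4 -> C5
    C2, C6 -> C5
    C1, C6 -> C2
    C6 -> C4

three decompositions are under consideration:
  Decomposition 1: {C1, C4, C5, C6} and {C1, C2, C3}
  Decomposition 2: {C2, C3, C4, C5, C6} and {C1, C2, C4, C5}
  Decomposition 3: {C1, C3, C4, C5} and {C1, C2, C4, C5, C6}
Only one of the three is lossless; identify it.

Decomposition 1: common = {C1}, closure = {C1} → lossy.
Decomposition 2: common = {C2, C4, C5}, closure = {C1, C2, C4, C5} → lossless.
Decomposition 3: common = {C1, C4, C5}, closure = {C1, C4, C5} → lossy.

Decomposition 2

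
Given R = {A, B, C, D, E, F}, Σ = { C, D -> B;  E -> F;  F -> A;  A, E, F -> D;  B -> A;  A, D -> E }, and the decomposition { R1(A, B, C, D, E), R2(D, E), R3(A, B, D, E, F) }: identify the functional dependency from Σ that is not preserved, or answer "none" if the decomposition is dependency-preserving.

none

C, D → B lies within R1.
E → F lies within R3.
F → A lies within R3.
A, E, F → D lies within R3.
B → A lies within R1.
A, D → E lies within R1.
Every dependency is enforceable on the fragments, so the decomposition is dependency-preserving.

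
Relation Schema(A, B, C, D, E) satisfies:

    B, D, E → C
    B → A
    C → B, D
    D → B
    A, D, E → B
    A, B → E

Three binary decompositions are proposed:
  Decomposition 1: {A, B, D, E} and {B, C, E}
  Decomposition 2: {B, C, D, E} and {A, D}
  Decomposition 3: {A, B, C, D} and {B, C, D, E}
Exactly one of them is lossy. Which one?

Decomposition 1

Decomposition 1: common = {B, E}, closure = {A, B, E} → lossy.
Decomposition 2: common = {D}, closure = {A, B, C, D, E} → lossless.
Decomposition 3: common = {B, C, D}, closure = {A, B, C, D, E} → lossless.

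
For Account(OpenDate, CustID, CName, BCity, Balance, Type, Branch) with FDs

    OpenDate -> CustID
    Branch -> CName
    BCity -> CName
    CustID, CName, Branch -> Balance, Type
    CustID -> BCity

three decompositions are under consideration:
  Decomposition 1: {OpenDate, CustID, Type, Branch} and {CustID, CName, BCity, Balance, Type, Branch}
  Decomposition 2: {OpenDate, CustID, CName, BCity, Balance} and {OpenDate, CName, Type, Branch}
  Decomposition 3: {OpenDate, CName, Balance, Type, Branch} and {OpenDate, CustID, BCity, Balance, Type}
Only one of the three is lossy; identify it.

Decomposition 1: common = {CustID, Type, Branch}, closure = {CustID, CName, BCity, Balance, Type, Branch} → lossless.
Decomposition 2: common = {OpenDate, CName}, closure = {OpenDate, CustID, CName, BCity} → lossy.
Decomposition 3: common = {OpenDate, Balance, Type}, closure = {OpenDate, CustID, CName, BCity, Balance, Type} → lossless.

Decomposition 2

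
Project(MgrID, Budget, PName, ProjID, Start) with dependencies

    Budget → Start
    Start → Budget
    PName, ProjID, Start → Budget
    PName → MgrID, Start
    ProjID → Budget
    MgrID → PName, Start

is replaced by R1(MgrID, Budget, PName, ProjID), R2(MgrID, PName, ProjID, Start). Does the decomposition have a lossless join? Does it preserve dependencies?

lossless but not dependency-preserving

Lossless test: (MgrID, PName, ProjID)⁺ = {MgrID, Budget, PName, ProjID, Start}, which contains all of one fragment — lossless.
Dependency preservation: the restricted closure of {Budget} across the fragments never reaches {Start}, so Budget → Start cannot be enforced without a join — not preserved.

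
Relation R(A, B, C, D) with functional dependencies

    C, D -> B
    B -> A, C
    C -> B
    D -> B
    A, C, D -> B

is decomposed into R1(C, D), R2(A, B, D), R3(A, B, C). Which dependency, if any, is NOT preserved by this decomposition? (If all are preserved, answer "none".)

none

C, D → B: restricted closure across fragments reaches B.
B → A, C lies within R3.
C → B lies within R3.
D → B lies within R2.
A, C, D → B: restricted closure across fragments reaches B.
Every dependency is enforceable on the fragments, so the decomposition is dependency-preserving.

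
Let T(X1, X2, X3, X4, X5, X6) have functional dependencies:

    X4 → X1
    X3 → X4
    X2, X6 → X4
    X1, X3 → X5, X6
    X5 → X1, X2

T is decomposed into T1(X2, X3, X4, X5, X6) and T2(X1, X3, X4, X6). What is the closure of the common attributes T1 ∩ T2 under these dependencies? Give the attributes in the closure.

X1, X2, X3, X4, X5, X6

T1 ∩ T2 = {X3, X4, X6}.
X4 → X1 applies, adding X1
X1, X3 → X5, X6 applies, adding X5
X5 → X1, X2 applies, adding X2
Closure: {X1, X2, X3, X4, X5, X6}.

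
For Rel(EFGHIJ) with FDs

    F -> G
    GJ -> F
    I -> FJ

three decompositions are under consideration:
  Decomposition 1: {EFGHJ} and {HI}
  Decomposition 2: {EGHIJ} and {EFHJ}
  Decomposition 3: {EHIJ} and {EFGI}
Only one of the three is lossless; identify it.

Decomposition 3

Decomposition 1: common = {H}, closure = {H} → lossy.
Decomposition 2: common = {EHJ}, closure = {EHJ} → lossy.
Decomposition 3: common = {EI}, closure = {EFGIJ} → lossless.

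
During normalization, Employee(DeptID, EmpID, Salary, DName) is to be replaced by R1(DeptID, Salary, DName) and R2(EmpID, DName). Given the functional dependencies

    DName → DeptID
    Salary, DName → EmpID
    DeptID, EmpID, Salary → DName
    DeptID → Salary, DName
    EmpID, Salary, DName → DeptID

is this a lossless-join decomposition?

Common attributes: R1 ∩ R2 = {DName}.
Closure of {DName}: DName → DeptID applies, adding DeptID; DeptID → Salary, DName applies, adding Salary; Salary, DName → EmpID applies, adding EmpID. So (DName)⁺ = {DeptID, EmpID, Salary, DName}.
This closure contains every attribute of R1, so R1 ∩ R2 → R1. The join is lossless.

Yes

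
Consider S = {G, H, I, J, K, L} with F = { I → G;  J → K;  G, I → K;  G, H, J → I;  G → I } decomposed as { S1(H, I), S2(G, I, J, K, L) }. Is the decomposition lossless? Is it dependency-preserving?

lossy but dependency-preserving

Lossless test: (I)⁺ = {G, I, K}, which is a superkey of neither fragment — lossy.
Dependency preservation: G, H, J → I is not contained in any single fragment, but the restricted closure of its left-hand side across the fragments still reaches the right-hand side; the remaining FDs each lie inside some fragment. All dependencies are preserved.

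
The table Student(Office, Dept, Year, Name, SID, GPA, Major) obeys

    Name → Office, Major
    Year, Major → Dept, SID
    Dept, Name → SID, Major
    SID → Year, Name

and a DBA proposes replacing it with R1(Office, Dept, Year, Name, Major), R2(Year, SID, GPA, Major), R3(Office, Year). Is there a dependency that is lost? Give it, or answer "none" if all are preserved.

Name → Office, Major lies within R1.
Year, Major → Dept, SID: restricted closure across fragments reaches Dept, SID.
Dept, Name → SID, Major: restricted closure across fragments reaches SID, Major.
SID → Year, Name: restricted closure across fragments reaches Year, Name.
Every dependency is enforceable on the fragments, so the decomposition is dependency-preserving.

none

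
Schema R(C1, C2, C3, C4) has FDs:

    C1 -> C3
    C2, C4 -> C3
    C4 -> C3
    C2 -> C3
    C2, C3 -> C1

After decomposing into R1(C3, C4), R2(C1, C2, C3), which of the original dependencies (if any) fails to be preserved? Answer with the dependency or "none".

none

C1 → C3 lies within R2.
C2, C4 → C3: restricted closure across fragments reaches C3.
C4 → C3 lies within R1.
C2 → C3 lies within R2.
C2, C3 → C1 lies within R2.
Every dependency is enforceable on the fragments, so the decomposition is dependency-preserving.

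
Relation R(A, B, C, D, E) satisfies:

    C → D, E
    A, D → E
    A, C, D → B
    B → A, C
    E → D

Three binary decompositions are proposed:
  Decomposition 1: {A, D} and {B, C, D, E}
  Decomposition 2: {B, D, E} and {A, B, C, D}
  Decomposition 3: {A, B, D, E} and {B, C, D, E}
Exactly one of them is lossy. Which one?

Decomposition 1: common = {D}, closure = {D} → lossy.
Decomposition 2: common = {B, D}, closure = {A, B, C, D, E} → lossless.
Decomposition 3: common = {B, D, E}, closure = {A, B, C, D, E} → lossless.

Decomposition 1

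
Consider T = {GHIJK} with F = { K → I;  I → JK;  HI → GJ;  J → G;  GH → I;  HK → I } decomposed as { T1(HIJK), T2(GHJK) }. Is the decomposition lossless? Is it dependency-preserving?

Lossless test: (HJK)⁺ = {GHIJK}, which contains all of one fragment — lossless.
Dependency preservation: HI → GJ; GH → I are not contained in any single fragment, but the restricted closure of each left-hand side across the fragments still reaches the right-hand side; the remaining FDs each lie inside some fragment. All dependencies are preserved.

lossless and dependency-preserving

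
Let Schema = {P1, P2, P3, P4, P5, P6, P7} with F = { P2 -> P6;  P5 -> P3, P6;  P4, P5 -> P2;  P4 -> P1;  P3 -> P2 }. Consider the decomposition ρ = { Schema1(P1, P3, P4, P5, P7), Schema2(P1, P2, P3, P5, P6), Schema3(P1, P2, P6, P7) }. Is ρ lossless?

Yes

Chase test. Columns are P1, P2, P3, P4, P5, P6, P7; row i has aⱼ where attribute j ∈ Schemai, else bᵢⱼ.
Initial tableau (one row per fragment):
  row 1: a1 b12 a3 a4 a5 b16 a7
  row 2: a1 a2 a3 b24 a5 a6 b27
  row 3: a1 a2 b33 b34 b35 a6 a7
Rows 1 and 2 agree on P5; apply P5→P3, P6 and equate their P3, P6 entries.
Rows 1 and 2 agree on P3; apply P3→P2 and equate their P2 entries.
Row 1 is now all distinguished symbols — the join is lossless.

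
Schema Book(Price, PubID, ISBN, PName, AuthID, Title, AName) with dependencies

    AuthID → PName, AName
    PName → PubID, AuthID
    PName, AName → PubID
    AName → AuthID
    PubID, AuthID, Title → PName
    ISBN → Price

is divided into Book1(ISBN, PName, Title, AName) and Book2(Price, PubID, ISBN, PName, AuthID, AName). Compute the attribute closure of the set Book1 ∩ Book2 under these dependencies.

Book1 ∩ Book2 = {ISBN, PName, AName}.
PName → PubID, AuthID applies, adding PubID, AuthID
ISBN → Price applies, adding Price
Closure: {Price, PubID, ISBN, PName, AuthID, AName}.

Price, PubID, ISBN, PName, AuthID, AName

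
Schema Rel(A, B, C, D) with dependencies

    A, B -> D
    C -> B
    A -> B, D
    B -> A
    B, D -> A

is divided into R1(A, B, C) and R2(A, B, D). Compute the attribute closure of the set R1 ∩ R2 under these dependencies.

R1 ∩ R2 = {A, B}.
A, B → D applies, adding D
Closure: {A, B, D}.

A, B, D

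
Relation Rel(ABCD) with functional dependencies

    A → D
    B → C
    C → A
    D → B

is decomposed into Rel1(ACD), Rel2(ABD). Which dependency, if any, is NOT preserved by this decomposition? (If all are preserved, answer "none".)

none

A → D lies within Rel1.
B → C: restricted closure across fragments reaches C.
C → A lies within Rel1.
D → B lies within Rel2.
Every dependency is enforceable on the fragments, so the decomposition is dependency-preserving.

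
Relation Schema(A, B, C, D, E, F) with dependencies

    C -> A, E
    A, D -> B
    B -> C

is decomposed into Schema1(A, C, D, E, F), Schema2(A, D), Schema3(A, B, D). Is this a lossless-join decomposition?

Chase test. Columns are A, B, C, D, E, F; row i has aⱼ where attribute j ∈ Schemai, else bᵢⱼ.
Initial tableau (one row per fragment):
  row 1: a1 b12 a3 a4 a5 a6
  row 2: a1 b22 b23 a4 b25 b26
  row 3: a1 a2 b33 a4 b35 b36
Rows 1 and 2 agree on A, D; apply A, D→B and equate their B entries.
Rows 1 and 3 agree on A, D; apply A, D→B and equate their B entries.
Rows 1 and 2 agree on B; apply B→C and equate their C entries.
Rows 1 and 3 agree on B; apply B→C and equate their C entries.
Rows 1 and 2 agree on C; apply C→A, E and equate their A, E entries.
Rows 1 and 3 agree on C; apply C→A, E and equate their A, E entries.
Row 1 is now all distinguished symbols — the join is lossless.

Yes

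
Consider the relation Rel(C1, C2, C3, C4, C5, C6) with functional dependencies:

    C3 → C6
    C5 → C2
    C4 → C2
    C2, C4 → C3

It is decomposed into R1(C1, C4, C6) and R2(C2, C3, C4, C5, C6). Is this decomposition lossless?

Common attributes: R1 ∩ R2 = {C4, C6}.
Closure of {C4, C6}: C4 → C2 applies, adding C2; C2, C4 → C3 applies, adding C3. So (C4, C6)⁺ = {C2, C3, C4, C6}.
The closure contains neither all of R1 = {C1, C4, C6} nor all of R2 = {C2, C3, C4, C5, C6}, so the common attributes are not a superkey of either fragment. The join is lossy.

No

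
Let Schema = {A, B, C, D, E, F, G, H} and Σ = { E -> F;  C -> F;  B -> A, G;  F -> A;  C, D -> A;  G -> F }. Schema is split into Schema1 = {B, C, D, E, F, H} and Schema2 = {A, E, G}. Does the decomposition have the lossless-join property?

No

Common attributes: Schema1 ∩ Schema2 = {E}.
Closure of {E}: E → F applies, adding F; F → A applies, adding A. So (E)⁺ = {A, E, F}.
The closure contains neither all of Schema1 = {B, C, D, E, F, H} nor all of Schema2 = {A, E, G}, so the common attributes are not a superkey of either fragment. The join is lossy.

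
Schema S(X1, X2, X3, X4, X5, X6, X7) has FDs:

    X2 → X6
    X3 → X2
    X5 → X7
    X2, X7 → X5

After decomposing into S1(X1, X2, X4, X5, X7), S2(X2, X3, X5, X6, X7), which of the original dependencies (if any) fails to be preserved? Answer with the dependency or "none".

none

X2 → X6 lies within S2.
X3 → X2 lies within S2.
X5 → X7 lies within S1.
X2, X7 → X5 lies within S1.
Every dependency is enforceable on the fragments, so the decomposition is dependency-preserving.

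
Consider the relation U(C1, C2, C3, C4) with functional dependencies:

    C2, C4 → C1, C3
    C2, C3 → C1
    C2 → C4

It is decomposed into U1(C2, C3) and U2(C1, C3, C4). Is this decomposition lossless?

Common attributes: U1 ∩ U2 = {C3}.
No dependency enlarges {C3}, so (C3)⁺ = {C3}.
The closure contains neither all of U1 = {C2, C3} nor all of U2 = {C1, C3, C4}, so the common attributes are not a superkey of either fragment. The join is lossy.

No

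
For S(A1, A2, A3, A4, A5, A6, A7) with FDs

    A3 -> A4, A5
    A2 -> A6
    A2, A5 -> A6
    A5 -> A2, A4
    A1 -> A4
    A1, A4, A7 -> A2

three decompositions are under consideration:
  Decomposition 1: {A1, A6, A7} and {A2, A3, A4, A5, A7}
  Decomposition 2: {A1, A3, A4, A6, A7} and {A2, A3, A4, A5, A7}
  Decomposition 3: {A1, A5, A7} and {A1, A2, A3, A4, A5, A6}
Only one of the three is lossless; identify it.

Decomposition 2

Decomposition 1: common = {A7}, closure = {A7} → lossy.
Decomposition 2: common = {A3, A4, A7}, closure = {A2, A3, A4, A5, A6, A7} → lossless.
Decomposition 3: common = {A1, A5}, closure = {A1, A2, A4, A5, A6} → lossy.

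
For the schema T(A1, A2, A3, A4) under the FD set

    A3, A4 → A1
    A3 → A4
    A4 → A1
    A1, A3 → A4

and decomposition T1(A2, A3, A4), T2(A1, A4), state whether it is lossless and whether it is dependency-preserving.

Lossless test: (A4)⁺ = {A1, A4}, which contains all of one fragment — lossless.
Dependency preservation: A3, A4 → A1; A1, A3 → A4 are not contained in any single fragment, but the restricted closure of each left-hand side across the fragments still reaches the right-hand side; the remaining FDs each lie inside some fragment. All dependencies are preserved.

lossless and dependency-preserving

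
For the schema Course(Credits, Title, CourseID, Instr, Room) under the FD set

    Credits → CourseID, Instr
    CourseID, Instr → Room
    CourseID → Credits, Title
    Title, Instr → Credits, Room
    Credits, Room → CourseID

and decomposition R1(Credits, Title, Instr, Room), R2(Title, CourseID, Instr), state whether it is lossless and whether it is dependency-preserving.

Lossless test: (Title, Instr)⁺ = {Credits, Title, CourseID, Instr, Room}, which contains all of one fragment — lossless.
Dependency preservation: Credits → CourseID, Instr; CourseID, Instr → Room; CourseID → Credits, Title; Credits, Room → CourseID are not contained in any single fragment, but the restricted closure of each left-hand side across the fragments still reaches the right-hand side; the remaining FDs each lie inside some fragment. All dependencies are preserved.

lossless and dependency-preserving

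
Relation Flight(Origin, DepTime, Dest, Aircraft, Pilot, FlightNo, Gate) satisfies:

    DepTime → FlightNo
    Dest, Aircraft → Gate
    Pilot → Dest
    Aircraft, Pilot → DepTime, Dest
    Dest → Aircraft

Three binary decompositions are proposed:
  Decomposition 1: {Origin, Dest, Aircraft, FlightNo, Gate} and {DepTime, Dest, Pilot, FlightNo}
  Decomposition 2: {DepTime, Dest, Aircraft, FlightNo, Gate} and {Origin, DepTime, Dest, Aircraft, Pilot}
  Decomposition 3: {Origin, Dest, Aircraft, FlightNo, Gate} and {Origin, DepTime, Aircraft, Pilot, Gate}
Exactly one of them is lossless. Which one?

Decomposition 2

Decomposition 1: common = {Dest, FlightNo}, closure = {Dest, Aircraft, FlightNo, Gate} → lossy.
Decomposition 2: common = {DepTime, Dest, Aircraft}, closure = {DepTime, Dest, Aircraft, FlightNo, Gate} → lossless.
Decomposition 3: common = {Origin, Aircraft, Gate}, closure = {Origin, Aircraft, Gate} → lossy.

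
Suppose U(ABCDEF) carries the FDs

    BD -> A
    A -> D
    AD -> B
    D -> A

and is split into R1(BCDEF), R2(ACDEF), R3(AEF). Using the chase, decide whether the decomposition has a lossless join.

Chase test. Columns are ABCDEF; row i has aⱼ where attribute j ∈ Ri, else bᵢⱼ.
Initial tableau (one row per fragment):
  row 1: b11 a2 a3 a4 a5 a6
  row 2: a1 b22 a3 a4 a5 a6
  row 3: a1 b32 b33 b34 a5 a6
Rows 2 and 3 agree on A; apply A→D and equate their D entries.
Rows 2 and 3 agree on AD; apply AD→B and equate their B entries.
Rows 1 and 2 agree on D; apply D→A and equate their A entries.
Rows 1 and 2 agree on AD; apply AD→B and equate their B entries.
Row 1 is now all distinguished symbols — the join is lossless.

Yes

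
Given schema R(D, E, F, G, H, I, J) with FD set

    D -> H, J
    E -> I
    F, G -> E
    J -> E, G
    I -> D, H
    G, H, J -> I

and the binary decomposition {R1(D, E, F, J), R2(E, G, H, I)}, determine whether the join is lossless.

Common attributes: R1 ∩ R2 = {E}.
Closure of {E}: E → I applies, adding I; I → D, H applies, adding D, H; D → H, J applies, adding J; J → E, G applies, adding G. So (E)⁺ = {D, E, G, H, I, J}.
This closure contains every attribute of R2, so R1 ∩ R2 → R2. The join is lossless.

Yes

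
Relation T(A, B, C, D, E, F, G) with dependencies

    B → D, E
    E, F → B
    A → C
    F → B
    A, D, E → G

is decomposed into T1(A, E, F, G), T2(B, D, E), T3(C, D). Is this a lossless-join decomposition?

Chase test. Columns are A, B, C, D, E, F, G; row i has aⱼ where attribute j ∈ Ti, else bᵢⱼ.
Initial tableau (one row per fragment):
  row 1: a1 b12 b13 b14 a5 a6 a7
  row 2: b21 a2 b23 a4 a5 b26 b27
  row 3: b31 b32 a3 a4 b35 b36 b37
No row becomes fully distinguished — the join is lossy.

No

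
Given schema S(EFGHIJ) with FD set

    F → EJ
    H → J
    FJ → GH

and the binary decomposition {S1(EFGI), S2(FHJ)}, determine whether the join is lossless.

Yes

Common attributes: S1 ∩ S2 = {F}.
Closure of {F}: F → EJ applies, adding EJ; FJ → GH applies, adding GH. So (F)⁺ = {EFGHJ}.
This closure contains every attribute of S2, so S1 ∩ S2 → S2. The join is lossless.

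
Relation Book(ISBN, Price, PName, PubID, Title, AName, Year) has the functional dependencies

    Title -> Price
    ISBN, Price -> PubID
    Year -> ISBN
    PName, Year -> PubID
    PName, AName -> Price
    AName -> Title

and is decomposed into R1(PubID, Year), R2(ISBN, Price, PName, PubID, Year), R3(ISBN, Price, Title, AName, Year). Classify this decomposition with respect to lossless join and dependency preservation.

Lossless test (chase): Rows 2 and 3 agree on ISBN, Price; apply ISBN, Price→PubID and equate their PubID entries. Rows 1 and 2 agree on Year; apply Year→ISBN and equate their ISBN entries. No row becomes fully distinguished — the join is lossy.
Dependency preservation: PName, AName → Price is not contained in any single fragment, but the restricted closure of its left-hand side across the fragments still reaches the right-hand side; the remaining FDs each lie inside some fragment. All dependencies are preserved.

lossy but dependency-preserving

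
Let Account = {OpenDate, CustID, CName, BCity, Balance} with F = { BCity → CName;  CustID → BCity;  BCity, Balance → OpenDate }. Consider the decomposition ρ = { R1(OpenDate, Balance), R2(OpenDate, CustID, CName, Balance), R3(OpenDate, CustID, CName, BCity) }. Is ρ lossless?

Yes

Chase test. Columns are OpenDate, CustID, CName, BCity, Balance; row i has aⱼ where attribute j ∈ Ri, else bᵢⱼ.
Initial tableau (one row per fragment):
  row 1: a1 b12 b13 b14 a5
  row 2: a1 a2 a3 b24 a5
  row 3: a1 a2 a3 a4 b35
Rows 2 and 3 agree on CustID; apply CustID→BCity and equate their BCity entries.
Row 2 is now all distinguished symbols — the join is lossless.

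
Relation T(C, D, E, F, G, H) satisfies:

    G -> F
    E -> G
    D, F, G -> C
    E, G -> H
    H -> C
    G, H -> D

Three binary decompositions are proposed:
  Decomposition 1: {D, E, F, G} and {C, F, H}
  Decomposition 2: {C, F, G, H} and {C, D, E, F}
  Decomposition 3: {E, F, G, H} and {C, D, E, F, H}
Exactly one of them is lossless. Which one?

Decomposition 3

Decomposition 1: common = {F}, closure = {F} → lossy.
Decomposition 2: common = {C, F}, closure = {C, F} → lossy.
Decomposition 3: common = {E, F, H}, closure = {C, D, E, F, G, H} → lossless.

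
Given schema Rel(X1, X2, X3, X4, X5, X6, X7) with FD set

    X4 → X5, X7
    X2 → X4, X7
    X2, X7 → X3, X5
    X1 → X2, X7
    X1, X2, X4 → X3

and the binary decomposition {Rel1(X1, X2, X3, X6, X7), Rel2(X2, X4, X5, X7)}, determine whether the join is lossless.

Common attributes: Rel1 ∩ Rel2 = {X2, X7}.
Closure of {X2, X7}: X2 → X4, X7 applies, adding X4; X2, X7 → X3, X5 applies, adding X3, X5. So (X2, X7)⁺ = {X2, X3, X4, X5, X7}.
This closure contains every attribute of Rel2, so Rel1 ∩ Rel2 → Rel2. The join is lossless.

Yes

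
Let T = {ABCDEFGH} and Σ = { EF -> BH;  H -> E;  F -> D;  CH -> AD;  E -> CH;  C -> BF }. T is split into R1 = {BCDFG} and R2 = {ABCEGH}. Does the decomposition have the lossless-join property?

Yes

Common attributes: R1 ∩ R2 = {BCG}.
Closure of {BCG}: C → BF applies, adding F; F → D applies, adding D. So (BCG)⁺ = {BCDFG}.
This closure contains every attribute of R1, so R1 ∩ R2 → R1. The join is lossless.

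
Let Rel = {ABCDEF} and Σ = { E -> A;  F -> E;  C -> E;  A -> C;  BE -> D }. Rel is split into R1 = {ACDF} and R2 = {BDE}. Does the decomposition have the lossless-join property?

Common attributes: R1 ∩ R2 = {D}.
No dependency enlarges {D}, so (D)⁺ = {D}.
The closure contains neither all of R1 = {ACDF} nor all of R2 = {BDE}, so the common attributes are not a superkey of either fragment. The join is lossy.

No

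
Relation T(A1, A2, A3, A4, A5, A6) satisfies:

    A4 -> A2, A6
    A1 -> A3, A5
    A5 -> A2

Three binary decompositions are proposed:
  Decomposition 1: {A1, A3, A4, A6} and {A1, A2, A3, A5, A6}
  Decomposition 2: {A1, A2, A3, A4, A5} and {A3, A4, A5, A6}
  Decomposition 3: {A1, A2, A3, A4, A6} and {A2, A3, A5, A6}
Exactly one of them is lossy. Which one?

Decomposition 1: common = {A1, A3, A6}, closure = {A1, A2, A3, A5, A6} → lossless.
Decomposition 2: common = {A3, A4, A5}, closure = {A2, A3, A4, A5, A6} → lossless.
Decomposition 3: common = {A2, A3, A6}, closure = {A2, A3, A6} → lossy.

Decomposition 3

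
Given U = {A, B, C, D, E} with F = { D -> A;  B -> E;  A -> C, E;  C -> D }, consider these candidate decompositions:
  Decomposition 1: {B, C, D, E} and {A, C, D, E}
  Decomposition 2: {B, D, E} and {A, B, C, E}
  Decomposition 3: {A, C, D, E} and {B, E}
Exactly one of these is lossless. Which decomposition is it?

Decomposition 1

Decomposition 1: common = {C, D, E}, closure = {A, C, D, E} → lossless.
Decomposition 2: common = {B, E}, closure = {B, E} → lossy.
Decomposition 3: common = {E}, closure = {E} → lossy.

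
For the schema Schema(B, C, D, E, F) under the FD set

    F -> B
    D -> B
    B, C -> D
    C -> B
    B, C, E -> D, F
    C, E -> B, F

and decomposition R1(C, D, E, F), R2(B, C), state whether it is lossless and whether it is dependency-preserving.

Lossless test: (C)⁺ = {B, C, D}, which contains all of one fragment — lossless.
Dependency preservation: the restricted closure of {F} across the fragments never reaches {B}, so F → B cannot be enforced without a join — not preserved.

lossless but not dependency-preserving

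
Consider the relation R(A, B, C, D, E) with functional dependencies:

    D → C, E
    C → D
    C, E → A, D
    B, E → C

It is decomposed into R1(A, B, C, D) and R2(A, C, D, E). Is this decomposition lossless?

Yes

Common attributes: R1 ∩ R2 = {A, C, D}.
Closure of {A, C, D}: D → C, E applies, adding E. So (A, C, D)⁺ = {A, C, D, E}.
This closure contains every attribute of R2, so R1 ∩ R2 → R2. The join is lossless.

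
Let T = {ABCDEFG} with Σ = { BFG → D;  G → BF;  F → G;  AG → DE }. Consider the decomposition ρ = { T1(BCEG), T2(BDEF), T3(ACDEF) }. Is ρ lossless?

No

Chase test. Columns are ABCDEFG; row i has aⱼ where attribute j ∈ Ti, else bᵢⱼ.
Initial tableau (one row per fragment):
  row 1: b11 a2 a3 b14 a5 b16 a7
  row 2: b21 a2 b23 a4 a5 a6 b27
  row 3: a1 b32 a3 a4 a5 a6 b37
Rows 2 and 3 agree on F; apply F→G and equate their G entries.
Rows 2 and 3 agree on G; apply G→BF and equate their BF entries.
No row becomes fully distinguished — the join is lossy.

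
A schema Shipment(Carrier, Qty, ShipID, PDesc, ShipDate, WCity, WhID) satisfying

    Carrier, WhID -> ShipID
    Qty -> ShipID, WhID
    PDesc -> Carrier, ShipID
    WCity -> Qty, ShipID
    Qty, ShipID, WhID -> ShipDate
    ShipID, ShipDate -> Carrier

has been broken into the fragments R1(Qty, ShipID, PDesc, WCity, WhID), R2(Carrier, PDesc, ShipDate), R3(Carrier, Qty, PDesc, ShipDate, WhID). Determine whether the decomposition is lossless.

Yes

Chase test. Columns are Carrier, Qty, ShipID, PDesc, ShipDate, WCity, WhID; row i has aⱼ where attribute j ∈ Ri, else bᵢⱼ.
Initial tableau (one row per fragment):
  row 1: b11 a2 a3 a4 b15 a6 a7
  row 2: a1 b22 b23 a4 a5 b26 b27
  row 3: a1 a2 b33 a4 a5 b36 a7
Rows 1 and 3 agree on Qty; apply Qty→ShipID, WhID and equate their ShipID, WhID entries.
Rows 1 and 2 agree on PDesc; apply PDesc→Carrier, ShipID and equate their Carrier, ShipID entries.
Rows 1 and 3 agree on Qty, ShipID, WhID; apply Qty, ShipID, WhID→ShipDate and equate their ShipDate entries.
Row 1 is now all distinguished symbols — the join is lossless.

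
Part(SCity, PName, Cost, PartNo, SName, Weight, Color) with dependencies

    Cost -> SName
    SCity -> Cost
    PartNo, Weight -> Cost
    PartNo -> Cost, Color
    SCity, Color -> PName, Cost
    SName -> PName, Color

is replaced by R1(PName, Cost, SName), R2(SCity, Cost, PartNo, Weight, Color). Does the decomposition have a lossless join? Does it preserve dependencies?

Lossless test: (Cost)⁺ = {PName, Cost, SName, Color}, which contains all of one fragment — lossless.
Dependency preservation: the restricted closure of {SName} across the fragments never reaches {PName, Color}, so SName → PName, Color cannot be enforced without a join — not preserved.

lossless but not dependency-preserving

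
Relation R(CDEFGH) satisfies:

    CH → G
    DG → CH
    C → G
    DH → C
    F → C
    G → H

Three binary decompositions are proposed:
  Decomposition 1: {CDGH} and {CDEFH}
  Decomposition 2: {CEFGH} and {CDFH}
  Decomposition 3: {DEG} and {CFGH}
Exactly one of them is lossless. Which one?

Decomposition 1

Decomposition 1: common = {CDH}, closure = {CDGH} → lossless.
Decomposition 2: common = {CFH}, closure = {CFGH} → lossy.
Decomposition 3: common = {G}, closure = {GH} → lossy.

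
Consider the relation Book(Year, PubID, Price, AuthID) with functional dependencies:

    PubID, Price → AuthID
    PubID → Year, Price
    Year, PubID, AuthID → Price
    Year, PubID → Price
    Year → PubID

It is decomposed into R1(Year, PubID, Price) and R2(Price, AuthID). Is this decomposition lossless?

Common attributes: R1 ∩ R2 = {Price}.
No dependency enlarges {Price}, so (Price)⁺ = {Price}.
The closure contains neither all of R1 = {Year, PubID, Price} nor all of R2 = {Price, AuthID}, so the common attributes are not a superkey of either fragment. The join is lossy.

No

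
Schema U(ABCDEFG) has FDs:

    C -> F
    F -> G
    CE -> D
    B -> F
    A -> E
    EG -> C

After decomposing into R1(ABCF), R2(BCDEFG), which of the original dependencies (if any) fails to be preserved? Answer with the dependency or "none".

Check A → E: no single fragment contains all of {AE}, and the restricted closure of {A} across the fragments never reaches {E}.
C → F is preserved.
F → G is preserved.
CE → D is preserved.
B → F is preserved.
EG → C is preserved.

A -> E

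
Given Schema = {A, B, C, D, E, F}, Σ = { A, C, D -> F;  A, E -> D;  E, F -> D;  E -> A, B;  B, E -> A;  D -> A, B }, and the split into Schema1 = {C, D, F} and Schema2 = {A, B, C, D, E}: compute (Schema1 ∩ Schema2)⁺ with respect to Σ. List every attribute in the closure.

A, B, C, D, F

Schema1 ∩ Schema2 = {C, D}.
D → A, B applies, adding A, B
A, C, D → F applies, adding F
Closure: {A, B, C, D, F}.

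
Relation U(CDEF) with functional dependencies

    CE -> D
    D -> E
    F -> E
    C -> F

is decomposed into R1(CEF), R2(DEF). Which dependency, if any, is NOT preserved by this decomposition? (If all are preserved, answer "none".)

CE -> D

Check CE → D: no single fragment contains all of {CDE}, and the restricted closure of {CE} across the fragments never reaches {D}.
D → E is preserved.
F → E is preserved.
C → F is preserved.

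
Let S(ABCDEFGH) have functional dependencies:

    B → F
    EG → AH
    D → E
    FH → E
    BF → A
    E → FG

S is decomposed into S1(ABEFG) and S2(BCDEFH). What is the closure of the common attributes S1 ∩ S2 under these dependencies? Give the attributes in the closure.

S1 ∩ S2 = {BEF}.
BF → A applies, adding A
E → FG applies, adding G
EG → AH applies, adding H
Closure: {ABEFGH}.

ABEFGH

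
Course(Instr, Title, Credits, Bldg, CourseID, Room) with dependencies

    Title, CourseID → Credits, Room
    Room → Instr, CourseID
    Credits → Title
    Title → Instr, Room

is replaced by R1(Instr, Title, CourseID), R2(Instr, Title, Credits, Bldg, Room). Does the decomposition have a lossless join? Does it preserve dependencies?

Lossless test: (Instr, Title)⁺ = {Instr, Title, Credits, CourseID, Room}, which contains all of one fragment — lossless.
Dependency preservation: the restricted closure of {Room} across the fragments never reaches {Instr, CourseID}, so Room → Instr, CourseID cannot be enforced without a join — not preserved.

lossless but not dependency-preserving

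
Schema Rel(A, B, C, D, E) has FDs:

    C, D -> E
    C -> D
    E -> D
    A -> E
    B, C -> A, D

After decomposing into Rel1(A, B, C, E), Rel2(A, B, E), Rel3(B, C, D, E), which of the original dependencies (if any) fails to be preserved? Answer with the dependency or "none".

none

C, D → E lies within Rel3.
C → D lies within Rel3.
E → D lies within Rel3.
A → E lies within Rel1.
B, C → A, D: restricted closure across fragments reaches A, D.
Every dependency is enforceable on the fragments, so the decomposition is dependency-preserving.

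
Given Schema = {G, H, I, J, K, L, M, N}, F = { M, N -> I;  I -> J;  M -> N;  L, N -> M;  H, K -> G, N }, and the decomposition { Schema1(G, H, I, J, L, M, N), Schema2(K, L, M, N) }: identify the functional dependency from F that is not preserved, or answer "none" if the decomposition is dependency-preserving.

H, K -> G, N

Check H, K → G, N: no single fragment contains all of {G, H, K, N}, and the restricted closure of {H, K} across the fragments never reaches {G, N}.
M, N → I is preserved.
I → J is preserved.
M → N is preserved.
L, N → M is preserved.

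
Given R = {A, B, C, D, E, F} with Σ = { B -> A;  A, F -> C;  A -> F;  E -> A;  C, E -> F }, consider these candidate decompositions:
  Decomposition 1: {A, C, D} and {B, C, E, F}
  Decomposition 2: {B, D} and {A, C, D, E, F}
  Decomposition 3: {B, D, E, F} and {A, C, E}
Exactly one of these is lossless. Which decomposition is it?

Decomposition 1: common = {C}, closure = {C} → lossy.
Decomposition 2: common = {D}, closure = {D} → lossy.
Decomposition 3: common = {E}, closure = {A, C, E, F} → lossless.

Decomposition 3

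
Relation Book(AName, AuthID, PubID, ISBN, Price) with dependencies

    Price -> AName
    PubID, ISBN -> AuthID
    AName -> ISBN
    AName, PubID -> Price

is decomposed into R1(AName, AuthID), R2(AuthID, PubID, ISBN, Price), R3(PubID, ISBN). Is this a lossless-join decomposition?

No

Chase test. Columns are AName, AuthID, PubID, ISBN, Price; row i has aⱼ where attribute j ∈ Ri, else bᵢⱼ.
Initial tableau (one row per fragment):
  row 1: a1 a2 b13 b14 b15
  row 2: b21 a2 a3 a4 a5
  row 3: b31 b32 a3 a4 b35
Rows 2 and 3 agree on PubID, ISBN; apply PubID, ISBN→AuthID and equate their AuthID entries.
No row becomes fully distinguished — the join is lossy.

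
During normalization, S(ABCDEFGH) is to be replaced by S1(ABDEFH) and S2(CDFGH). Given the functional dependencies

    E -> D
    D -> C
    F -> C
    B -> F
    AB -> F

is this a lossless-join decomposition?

Common attributes: S1 ∩ S2 = {DFH}.
Closure of {DFH}: D → C applies, adding C. So (DFH)⁺ = {CDFH}.
The closure contains neither all of S1 = {ABDEFH} nor all of S2 = {CDFGH}, so the common attributes are not a superkey of either fragment. The join is lossy.

No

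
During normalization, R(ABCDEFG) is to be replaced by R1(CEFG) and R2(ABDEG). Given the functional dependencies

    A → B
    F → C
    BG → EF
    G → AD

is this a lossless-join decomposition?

Common attributes: R1 ∩ R2 = {EG}.
Closure of {EG}: G → AD applies, adding AD; A → B applies, adding B; BG → EF applies, adding F; F → C applies, adding C. So (EG)⁺ = {ABCDEFG}.
This closure contains every attribute of R1, so R1 ∩ R2 → R1. The join is lossless.

Yes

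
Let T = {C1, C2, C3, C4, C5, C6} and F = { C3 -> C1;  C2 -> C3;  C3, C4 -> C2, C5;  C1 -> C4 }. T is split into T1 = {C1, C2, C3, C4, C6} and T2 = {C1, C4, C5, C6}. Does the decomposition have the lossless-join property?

Common attributes: T1 ∩ T2 = {C1, C4, C6}.
No dependency enlarges {C1, C4, C6}, so (C1, C4, C6)⁺ = {C1, C4, C6}.
The closure contains neither all of T1 = {C1, C2, C3, C4, C6} nor all of T2 = {C1, C4, C5, C6}, so the common attributes are not a superkey of either fragment. The join is lossy.

No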